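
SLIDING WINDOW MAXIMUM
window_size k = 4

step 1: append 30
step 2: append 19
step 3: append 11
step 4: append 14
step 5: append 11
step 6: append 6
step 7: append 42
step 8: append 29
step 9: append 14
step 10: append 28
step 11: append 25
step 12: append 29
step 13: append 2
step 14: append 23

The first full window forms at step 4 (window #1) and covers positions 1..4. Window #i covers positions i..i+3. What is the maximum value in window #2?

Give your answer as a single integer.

step 1: append 30 -> window=[30] (not full yet)
step 2: append 19 -> window=[30, 19] (not full yet)
step 3: append 11 -> window=[30, 19, 11] (not full yet)
step 4: append 14 -> window=[30, 19, 11, 14] -> max=30
step 5: append 11 -> window=[19, 11, 14, 11] -> max=19
Window #2 max = 19

Answer: 19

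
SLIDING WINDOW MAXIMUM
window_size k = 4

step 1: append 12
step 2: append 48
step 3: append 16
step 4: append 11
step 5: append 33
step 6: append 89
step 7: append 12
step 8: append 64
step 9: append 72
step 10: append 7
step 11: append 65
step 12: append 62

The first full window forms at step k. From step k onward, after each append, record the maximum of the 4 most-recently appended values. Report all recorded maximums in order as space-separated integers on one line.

step 1: append 12 -> window=[12] (not full yet)
step 2: append 48 -> window=[12, 48] (not full yet)
step 3: append 16 -> window=[12, 48, 16] (not full yet)
step 4: append 11 -> window=[12, 48, 16, 11] -> max=48
step 5: append 33 -> window=[48, 16, 11, 33] -> max=48
step 6: append 89 -> window=[16, 11, 33, 89] -> max=89
step 7: append 12 -> window=[11, 33, 89, 12] -> max=89
step 8: append 64 -> window=[33, 89, 12, 64] -> max=89
step 9: append 72 -> window=[89, 12, 64, 72] -> max=89
step 10: append 7 -> window=[12, 64, 72, 7] -> max=72
step 11: append 65 -> window=[64, 72, 7, 65] -> max=72
step 12: append 62 -> window=[72, 7, 65, 62] -> max=72

Answer: 48 48 89 89 89 89 72 72 72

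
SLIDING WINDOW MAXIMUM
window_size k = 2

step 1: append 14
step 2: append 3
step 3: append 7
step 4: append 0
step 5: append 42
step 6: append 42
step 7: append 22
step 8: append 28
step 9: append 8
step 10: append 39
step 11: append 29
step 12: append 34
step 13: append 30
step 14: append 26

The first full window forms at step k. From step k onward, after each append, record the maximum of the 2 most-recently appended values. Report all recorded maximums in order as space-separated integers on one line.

Answer: 14 7 7 42 42 42 28 28 39 39 34 34 30

Derivation:
step 1: append 14 -> window=[14] (not full yet)
step 2: append 3 -> window=[14, 3] -> max=14
step 3: append 7 -> window=[3, 7] -> max=7
step 4: append 0 -> window=[7, 0] -> max=7
step 5: append 42 -> window=[0, 42] -> max=42
step 6: append 42 -> window=[42, 42] -> max=42
step 7: append 22 -> window=[42, 22] -> max=42
step 8: append 28 -> window=[22, 28] -> max=28
step 9: append 8 -> window=[28, 8] -> max=28
step 10: append 39 -> window=[8, 39] -> max=39
step 11: append 29 -> window=[39, 29] -> max=39
step 12: append 34 -> window=[29, 34] -> max=34
step 13: append 30 -> window=[34, 30] -> max=34
step 14: append 26 -> window=[30, 26] -> max=30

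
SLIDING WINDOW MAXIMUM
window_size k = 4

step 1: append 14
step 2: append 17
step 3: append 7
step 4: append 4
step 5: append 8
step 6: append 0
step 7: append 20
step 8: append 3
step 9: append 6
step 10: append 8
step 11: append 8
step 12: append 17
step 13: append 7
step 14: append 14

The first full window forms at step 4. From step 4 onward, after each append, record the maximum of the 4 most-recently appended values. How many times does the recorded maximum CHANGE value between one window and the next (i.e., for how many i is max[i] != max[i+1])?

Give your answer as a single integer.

step 1: append 14 -> window=[14] (not full yet)
step 2: append 17 -> window=[14, 17] (not full yet)
step 3: append 7 -> window=[14, 17, 7] (not full yet)
step 4: append 4 -> window=[14, 17, 7, 4] -> max=17
step 5: append 8 -> window=[17, 7, 4, 8] -> max=17
step 6: append 0 -> window=[7, 4, 8, 0] -> max=8
step 7: append 20 -> window=[4, 8, 0, 20] -> max=20
step 8: append 3 -> window=[8, 0, 20, 3] -> max=20
step 9: append 6 -> window=[0, 20, 3, 6] -> max=20
step 10: append 8 -> window=[20, 3, 6, 8] -> max=20
step 11: append 8 -> window=[3, 6, 8, 8] -> max=8
step 12: append 17 -> window=[6, 8, 8, 17] -> max=17
step 13: append 7 -> window=[8, 8, 17, 7] -> max=17
step 14: append 14 -> window=[8, 17, 7, 14] -> max=17
Recorded maximums: 17 17 8 20 20 20 20 8 17 17 17
Changes between consecutive maximums: 4

Answer: 4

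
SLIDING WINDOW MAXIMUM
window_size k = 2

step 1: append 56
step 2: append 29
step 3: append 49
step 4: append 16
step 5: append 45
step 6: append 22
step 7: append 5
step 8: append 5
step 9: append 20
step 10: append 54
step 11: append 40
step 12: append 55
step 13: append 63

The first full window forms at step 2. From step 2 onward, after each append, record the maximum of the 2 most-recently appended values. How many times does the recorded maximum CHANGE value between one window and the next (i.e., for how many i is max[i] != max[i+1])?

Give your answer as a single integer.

step 1: append 56 -> window=[56] (not full yet)
step 2: append 29 -> window=[56, 29] -> max=56
step 3: append 49 -> window=[29, 49] -> max=49
step 4: append 16 -> window=[49, 16] -> max=49
step 5: append 45 -> window=[16, 45] -> max=45
step 6: append 22 -> window=[45, 22] -> max=45
step 7: append 5 -> window=[22, 5] -> max=22
step 8: append 5 -> window=[5, 5] -> max=5
step 9: append 20 -> window=[5, 20] -> max=20
step 10: append 54 -> window=[20, 54] -> max=54
step 11: append 40 -> window=[54, 40] -> max=54
step 12: append 55 -> window=[40, 55] -> max=55
step 13: append 63 -> window=[55, 63] -> max=63
Recorded maximums: 56 49 49 45 45 22 5 20 54 54 55 63
Changes between consecutive maximums: 8

Answer: 8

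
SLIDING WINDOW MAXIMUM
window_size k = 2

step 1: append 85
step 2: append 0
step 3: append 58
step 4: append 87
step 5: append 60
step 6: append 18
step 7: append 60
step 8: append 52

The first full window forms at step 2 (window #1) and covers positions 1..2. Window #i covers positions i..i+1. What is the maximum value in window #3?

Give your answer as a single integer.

Answer: 87

Derivation:
step 1: append 85 -> window=[85] (not full yet)
step 2: append 0 -> window=[85, 0] -> max=85
step 3: append 58 -> window=[0, 58] -> max=58
step 4: append 87 -> window=[58, 87] -> max=87
Window #3 max = 87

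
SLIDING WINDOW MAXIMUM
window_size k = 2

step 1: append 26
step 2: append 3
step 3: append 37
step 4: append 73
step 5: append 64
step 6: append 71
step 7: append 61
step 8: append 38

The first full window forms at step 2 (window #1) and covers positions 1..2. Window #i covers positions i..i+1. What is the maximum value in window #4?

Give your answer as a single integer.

Answer: 73

Derivation:
step 1: append 26 -> window=[26] (not full yet)
step 2: append 3 -> window=[26, 3] -> max=26
step 3: append 37 -> window=[3, 37] -> max=37
step 4: append 73 -> window=[37, 73] -> max=73
step 5: append 64 -> window=[73, 64] -> max=73
Window #4 max = 73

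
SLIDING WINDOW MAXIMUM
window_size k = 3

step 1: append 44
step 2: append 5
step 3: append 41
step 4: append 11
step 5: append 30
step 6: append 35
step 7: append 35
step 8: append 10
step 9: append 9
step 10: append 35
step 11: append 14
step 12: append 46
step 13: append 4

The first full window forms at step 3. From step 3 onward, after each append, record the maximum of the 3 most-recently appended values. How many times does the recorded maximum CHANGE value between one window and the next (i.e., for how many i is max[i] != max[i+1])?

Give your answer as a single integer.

step 1: append 44 -> window=[44] (not full yet)
step 2: append 5 -> window=[44, 5] (not full yet)
step 3: append 41 -> window=[44, 5, 41] -> max=44
step 4: append 11 -> window=[5, 41, 11] -> max=41
step 5: append 30 -> window=[41, 11, 30] -> max=41
step 6: append 35 -> window=[11, 30, 35] -> max=35
step 7: append 35 -> window=[30, 35, 35] -> max=35
step 8: append 10 -> window=[35, 35, 10] -> max=35
step 9: append 9 -> window=[35, 10, 9] -> max=35
step 10: append 35 -> window=[10, 9, 35] -> max=35
step 11: append 14 -> window=[9, 35, 14] -> max=35
step 12: append 46 -> window=[35, 14, 46] -> max=46
step 13: append 4 -> window=[14, 46, 4] -> max=46
Recorded maximums: 44 41 41 35 35 35 35 35 35 46 46
Changes between consecutive maximums: 3

Answer: 3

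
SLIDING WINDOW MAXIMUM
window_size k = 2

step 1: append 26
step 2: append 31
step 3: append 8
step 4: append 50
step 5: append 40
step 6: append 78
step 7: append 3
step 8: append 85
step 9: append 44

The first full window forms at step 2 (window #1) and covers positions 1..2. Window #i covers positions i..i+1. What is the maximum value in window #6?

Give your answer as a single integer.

Answer: 78

Derivation:
step 1: append 26 -> window=[26] (not full yet)
step 2: append 31 -> window=[26, 31] -> max=31
step 3: append 8 -> window=[31, 8] -> max=31
step 4: append 50 -> window=[8, 50] -> max=50
step 5: append 40 -> window=[50, 40] -> max=50
step 6: append 78 -> window=[40, 78] -> max=78
step 7: append 3 -> window=[78, 3] -> max=78
Window #6 max = 78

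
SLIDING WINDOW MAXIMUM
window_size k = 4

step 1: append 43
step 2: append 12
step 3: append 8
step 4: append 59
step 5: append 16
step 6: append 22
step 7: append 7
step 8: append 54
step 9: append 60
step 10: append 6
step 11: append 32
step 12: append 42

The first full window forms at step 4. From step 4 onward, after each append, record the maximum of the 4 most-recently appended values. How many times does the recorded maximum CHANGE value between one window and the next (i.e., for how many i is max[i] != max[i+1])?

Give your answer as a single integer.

Answer: 2

Derivation:
step 1: append 43 -> window=[43] (not full yet)
step 2: append 12 -> window=[43, 12] (not full yet)
step 3: append 8 -> window=[43, 12, 8] (not full yet)
step 4: append 59 -> window=[43, 12, 8, 59] -> max=59
step 5: append 16 -> window=[12, 8, 59, 16] -> max=59
step 6: append 22 -> window=[8, 59, 16, 22] -> max=59
step 7: append 7 -> window=[59, 16, 22, 7] -> max=59
step 8: append 54 -> window=[16, 22, 7, 54] -> max=54
step 9: append 60 -> window=[22, 7, 54, 60] -> max=60
step 10: append 6 -> window=[7, 54, 60, 6] -> max=60
step 11: append 32 -> window=[54, 60, 6, 32] -> max=60
step 12: append 42 -> window=[60, 6, 32, 42] -> max=60
Recorded maximums: 59 59 59 59 54 60 60 60 60
Changes between consecutive maximums: 2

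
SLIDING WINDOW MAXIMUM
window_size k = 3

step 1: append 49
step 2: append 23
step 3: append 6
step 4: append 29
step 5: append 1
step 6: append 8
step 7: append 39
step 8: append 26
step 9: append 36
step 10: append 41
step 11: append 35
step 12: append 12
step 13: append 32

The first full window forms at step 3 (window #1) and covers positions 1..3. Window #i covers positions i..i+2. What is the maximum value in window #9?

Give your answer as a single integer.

Answer: 41

Derivation:
step 1: append 49 -> window=[49] (not full yet)
step 2: append 23 -> window=[49, 23] (not full yet)
step 3: append 6 -> window=[49, 23, 6] -> max=49
step 4: append 29 -> window=[23, 6, 29] -> max=29
step 5: append 1 -> window=[6, 29, 1] -> max=29
step 6: append 8 -> window=[29, 1, 8] -> max=29
step 7: append 39 -> window=[1, 8, 39] -> max=39
step 8: append 26 -> window=[8, 39, 26] -> max=39
step 9: append 36 -> window=[39, 26, 36] -> max=39
step 10: append 41 -> window=[26, 36, 41] -> max=41
step 11: append 35 -> window=[36, 41, 35] -> max=41
Window #9 max = 41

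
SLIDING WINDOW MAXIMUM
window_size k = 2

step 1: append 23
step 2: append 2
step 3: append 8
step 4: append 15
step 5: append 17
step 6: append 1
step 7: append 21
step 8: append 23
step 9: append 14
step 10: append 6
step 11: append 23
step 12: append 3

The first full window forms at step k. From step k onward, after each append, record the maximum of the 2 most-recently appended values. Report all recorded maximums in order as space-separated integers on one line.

step 1: append 23 -> window=[23] (not full yet)
step 2: append 2 -> window=[23, 2] -> max=23
step 3: append 8 -> window=[2, 8] -> max=8
step 4: append 15 -> window=[8, 15] -> max=15
step 5: append 17 -> window=[15, 17] -> max=17
step 6: append 1 -> window=[17, 1] -> max=17
step 7: append 21 -> window=[1, 21] -> max=21
step 8: append 23 -> window=[21, 23] -> max=23
step 9: append 14 -> window=[23, 14] -> max=23
step 10: append 6 -> window=[14, 6] -> max=14
step 11: append 23 -> window=[6, 23] -> max=23
step 12: append 3 -> window=[23, 3] -> max=23

Answer: 23 8 15 17 17 21 23 23 14 23 23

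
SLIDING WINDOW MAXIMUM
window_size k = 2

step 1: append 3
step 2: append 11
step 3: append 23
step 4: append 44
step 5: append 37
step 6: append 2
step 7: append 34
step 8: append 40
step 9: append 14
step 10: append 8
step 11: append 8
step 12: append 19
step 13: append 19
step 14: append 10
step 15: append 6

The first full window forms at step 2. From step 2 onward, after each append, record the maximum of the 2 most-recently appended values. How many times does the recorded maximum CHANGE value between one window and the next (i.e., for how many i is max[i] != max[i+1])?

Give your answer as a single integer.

step 1: append 3 -> window=[3] (not full yet)
step 2: append 11 -> window=[3, 11] -> max=11
step 3: append 23 -> window=[11, 23] -> max=23
step 4: append 44 -> window=[23, 44] -> max=44
step 5: append 37 -> window=[44, 37] -> max=44
step 6: append 2 -> window=[37, 2] -> max=37
step 7: append 34 -> window=[2, 34] -> max=34
step 8: append 40 -> window=[34, 40] -> max=40
step 9: append 14 -> window=[40, 14] -> max=40
step 10: append 8 -> window=[14, 8] -> max=14
step 11: append 8 -> window=[8, 8] -> max=8
step 12: append 19 -> window=[8, 19] -> max=19
step 13: append 19 -> window=[19, 19] -> max=19
step 14: append 10 -> window=[19, 10] -> max=19
step 15: append 6 -> window=[10, 6] -> max=10
Recorded maximums: 11 23 44 44 37 34 40 40 14 8 19 19 19 10
Changes between consecutive maximums: 9

Answer: 9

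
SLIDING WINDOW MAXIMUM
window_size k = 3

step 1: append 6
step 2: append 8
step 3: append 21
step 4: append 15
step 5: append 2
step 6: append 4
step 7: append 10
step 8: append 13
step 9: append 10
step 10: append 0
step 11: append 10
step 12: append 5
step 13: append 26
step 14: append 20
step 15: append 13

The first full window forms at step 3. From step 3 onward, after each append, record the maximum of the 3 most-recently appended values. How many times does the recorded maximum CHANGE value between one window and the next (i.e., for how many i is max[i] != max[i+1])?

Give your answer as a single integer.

step 1: append 6 -> window=[6] (not full yet)
step 2: append 8 -> window=[6, 8] (not full yet)
step 3: append 21 -> window=[6, 8, 21] -> max=21
step 4: append 15 -> window=[8, 21, 15] -> max=21
step 5: append 2 -> window=[21, 15, 2] -> max=21
step 6: append 4 -> window=[15, 2, 4] -> max=15
step 7: append 10 -> window=[2, 4, 10] -> max=10
step 8: append 13 -> window=[4, 10, 13] -> max=13
step 9: append 10 -> window=[10, 13, 10] -> max=13
step 10: append 0 -> window=[13, 10, 0] -> max=13
step 11: append 10 -> window=[10, 0, 10] -> max=10
step 12: append 5 -> window=[0, 10, 5] -> max=10
step 13: append 26 -> window=[10, 5, 26] -> max=26
step 14: append 20 -> window=[5, 26, 20] -> max=26
step 15: append 13 -> window=[26, 20, 13] -> max=26
Recorded maximums: 21 21 21 15 10 13 13 13 10 10 26 26 26
Changes between consecutive maximums: 5

Answer: 5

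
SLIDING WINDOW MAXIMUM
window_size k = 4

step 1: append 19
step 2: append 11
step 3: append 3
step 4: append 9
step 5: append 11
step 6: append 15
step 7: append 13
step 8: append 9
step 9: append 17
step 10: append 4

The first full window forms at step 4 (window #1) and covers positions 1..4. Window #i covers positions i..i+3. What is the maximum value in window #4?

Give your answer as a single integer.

step 1: append 19 -> window=[19] (not full yet)
step 2: append 11 -> window=[19, 11] (not full yet)
step 3: append 3 -> window=[19, 11, 3] (not full yet)
step 4: append 9 -> window=[19, 11, 3, 9] -> max=19
step 5: append 11 -> window=[11, 3, 9, 11] -> max=11
step 6: append 15 -> window=[3, 9, 11, 15] -> max=15
step 7: append 13 -> window=[9, 11, 15, 13] -> max=15
Window #4 max = 15

Answer: 15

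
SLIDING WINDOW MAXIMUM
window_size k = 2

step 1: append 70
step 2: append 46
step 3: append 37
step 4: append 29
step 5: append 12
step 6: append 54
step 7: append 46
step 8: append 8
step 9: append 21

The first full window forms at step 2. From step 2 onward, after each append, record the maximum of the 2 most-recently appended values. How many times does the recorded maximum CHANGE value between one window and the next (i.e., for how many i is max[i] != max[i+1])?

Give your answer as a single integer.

step 1: append 70 -> window=[70] (not full yet)
step 2: append 46 -> window=[70, 46] -> max=70
step 3: append 37 -> window=[46, 37] -> max=46
step 4: append 29 -> window=[37, 29] -> max=37
step 5: append 12 -> window=[29, 12] -> max=29
step 6: append 54 -> window=[12, 54] -> max=54
step 7: append 46 -> window=[54, 46] -> max=54
step 8: append 8 -> window=[46, 8] -> max=46
step 9: append 21 -> window=[8, 21] -> max=21
Recorded maximums: 70 46 37 29 54 54 46 21
Changes between consecutive maximums: 6

Answer: 6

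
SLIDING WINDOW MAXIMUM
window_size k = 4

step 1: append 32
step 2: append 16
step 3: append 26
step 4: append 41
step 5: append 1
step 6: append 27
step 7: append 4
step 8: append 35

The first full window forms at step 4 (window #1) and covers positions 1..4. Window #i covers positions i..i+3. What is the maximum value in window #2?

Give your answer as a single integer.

step 1: append 32 -> window=[32] (not full yet)
step 2: append 16 -> window=[32, 16] (not full yet)
step 3: append 26 -> window=[32, 16, 26] (not full yet)
step 4: append 41 -> window=[32, 16, 26, 41] -> max=41
step 5: append 1 -> window=[16, 26, 41, 1] -> max=41
Window #2 max = 41

Answer: 41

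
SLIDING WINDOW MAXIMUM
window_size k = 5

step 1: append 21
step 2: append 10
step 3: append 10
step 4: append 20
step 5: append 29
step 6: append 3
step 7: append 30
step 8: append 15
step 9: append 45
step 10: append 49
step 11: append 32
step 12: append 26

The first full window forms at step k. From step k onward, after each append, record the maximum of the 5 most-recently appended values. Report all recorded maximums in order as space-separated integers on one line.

Answer: 29 29 30 30 45 49 49 49

Derivation:
step 1: append 21 -> window=[21] (not full yet)
step 2: append 10 -> window=[21, 10] (not full yet)
step 3: append 10 -> window=[21, 10, 10] (not full yet)
step 4: append 20 -> window=[21, 10, 10, 20] (not full yet)
step 5: append 29 -> window=[21, 10, 10, 20, 29] -> max=29
step 6: append 3 -> window=[10, 10, 20, 29, 3] -> max=29
step 7: append 30 -> window=[10, 20, 29, 3, 30] -> max=30
step 8: append 15 -> window=[20, 29, 3, 30, 15] -> max=30
step 9: append 45 -> window=[29, 3, 30, 15, 45] -> max=45
step 10: append 49 -> window=[3, 30, 15, 45, 49] -> max=49
step 11: append 32 -> window=[30, 15, 45, 49, 32] -> max=49
step 12: append 26 -> window=[15, 45, 49, 32, 26] -> max=49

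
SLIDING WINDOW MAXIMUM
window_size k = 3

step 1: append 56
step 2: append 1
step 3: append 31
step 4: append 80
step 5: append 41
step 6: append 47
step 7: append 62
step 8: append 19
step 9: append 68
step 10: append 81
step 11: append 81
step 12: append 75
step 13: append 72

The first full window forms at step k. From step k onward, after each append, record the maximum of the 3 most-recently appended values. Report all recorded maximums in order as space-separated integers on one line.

step 1: append 56 -> window=[56] (not full yet)
step 2: append 1 -> window=[56, 1] (not full yet)
step 3: append 31 -> window=[56, 1, 31] -> max=56
step 4: append 80 -> window=[1, 31, 80] -> max=80
step 5: append 41 -> window=[31, 80, 41] -> max=80
step 6: append 47 -> window=[80, 41, 47] -> max=80
step 7: append 62 -> window=[41, 47, 62] -> max=62
step 8: append 19 -> window=[47, 62, 19] -> max=62
step 9: append 68 -> window=[62, 19, 68] -> max=68
step 10: append 81 -> window=[19, 68, 81] -> max=81
step 11: append 81 -> window=[68, 81, 81] -> max=81
step 12: append 75 -> window=[81, 81, 75] -> max=81
step 13: append 72 -> window=[81, 75, 72] -> max=81

Answer: 56 80 80 80 62 62 68 81 81 81 81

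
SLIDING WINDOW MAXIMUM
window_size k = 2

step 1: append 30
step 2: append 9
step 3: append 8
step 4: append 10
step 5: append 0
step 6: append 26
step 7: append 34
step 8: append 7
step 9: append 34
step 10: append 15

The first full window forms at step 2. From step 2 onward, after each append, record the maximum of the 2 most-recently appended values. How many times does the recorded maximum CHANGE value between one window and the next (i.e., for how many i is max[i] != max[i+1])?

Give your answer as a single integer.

Answer: 4

Derivation:
step 1: append 30 -> window=[30] (not full yet)
step 2: append 9 -> window=[30, 9] -> max=30
step 3: append 8 -> window=[9, 8] -> max=9
step 4: append 10 -> window=[8, 10] -> max=10
step 5: append 0 -> window=[10, 0] -> max=10
step 6: append 26 -> window=[0, 26] -> max=26
step 7: append 34 -> window=[26, 34] -> max=34
step 8: append 7 -> window=[34, 7] -> max=34
step 9: append 34 -> window=[7, 34] -> max=34
step 10: append 15 -> window=[34, 15] -> max=34
Recorded maximums: 30 9 10 10 26 34 34 34 34
Changes between consecutive maximums: 4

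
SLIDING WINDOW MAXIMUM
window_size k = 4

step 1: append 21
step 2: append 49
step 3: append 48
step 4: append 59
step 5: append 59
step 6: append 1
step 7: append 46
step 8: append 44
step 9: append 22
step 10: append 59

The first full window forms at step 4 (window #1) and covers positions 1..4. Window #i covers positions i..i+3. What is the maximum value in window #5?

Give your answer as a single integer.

Answer: 59

Derivation:
step 1: append 21 -> window=[21] (not full yet)
step 2: append 49 -> window=[21, 49] (not full yet)
step 3: append 48 -> window=[21, 49, 48] (not full yet)
step 4: append 59 -> window=[21, 49, 48, 59] -> max=59
step 5: append 59 -> window=[49, 48, 59, 59] -> max=59
step 6: append 1 -> window=[48, 59, 59, 1] -> max=59
step 7: append 46 -> window=[59, 59, 1, 46] -> max=59
step 8: append 44 -> window=[59, 1, 46, 44] -> max=59
Window #5 max = 59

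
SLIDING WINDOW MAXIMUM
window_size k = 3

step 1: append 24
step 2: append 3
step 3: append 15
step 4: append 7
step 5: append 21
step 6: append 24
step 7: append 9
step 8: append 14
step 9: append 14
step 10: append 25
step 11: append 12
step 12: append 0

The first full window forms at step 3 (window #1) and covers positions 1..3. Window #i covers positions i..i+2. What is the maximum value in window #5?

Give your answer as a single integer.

step 1: append 24 -> window=[24] (not full yet)
step 2: append 3 -> window=[24, 3] (not full yet)
step 3: append 15 -> window=[24, 3, 15] -> max=24
step 4: append 7 -> window=[3, 15, 7] -> max=15
step 5: append 21 -> window=[15, 7, 21] -> max=21
step 6: append 24 -> window=[7, 21, 24] -> max=24
step 7: append 9 -> window=[21, 24, 9] -> max=24
Window #5 max = 24

Answer: 24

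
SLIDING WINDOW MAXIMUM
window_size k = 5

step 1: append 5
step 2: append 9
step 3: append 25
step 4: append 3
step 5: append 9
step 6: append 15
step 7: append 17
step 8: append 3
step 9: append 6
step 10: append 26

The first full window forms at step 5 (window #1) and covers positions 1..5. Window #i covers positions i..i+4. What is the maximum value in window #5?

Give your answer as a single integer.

step 1: append 5 -> window=[5] (not full yet)
step 2: append 9 -> window=[5, 9] (not full yet)
step 3: append 25 -> window=[5, 9, 25] (not full yet)
step 4: append 3 -> window=[5, 9, 25, 3] (not full yet)
step 5: append 9 -> window=[5, 9, 25, 3, 9] -> max=25
step 6: append 15 -> window=[9, 25, 3, 9, 15] -> max=25
step 7: append 17 -> window=[25, 3, 9, 15, 17] -> max=25
step 8: append 3 -> window=[3, 9, 15, 17, 3] -> max=17
step 9: append 6 -> window=[9, 15, 17, 3, 6] -> max=17
Window #5 max = 17

Answer: 17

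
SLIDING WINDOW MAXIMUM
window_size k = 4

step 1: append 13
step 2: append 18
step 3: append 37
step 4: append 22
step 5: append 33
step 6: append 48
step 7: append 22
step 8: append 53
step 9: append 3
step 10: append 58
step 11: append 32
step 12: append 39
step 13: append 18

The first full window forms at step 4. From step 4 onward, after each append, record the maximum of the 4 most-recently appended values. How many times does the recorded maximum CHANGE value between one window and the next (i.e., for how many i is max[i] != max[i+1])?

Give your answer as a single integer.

step 1: append 13 -> window=[13] (not full yet)
step 2: append 18 -> window=[13, 18] (not full yet)
step 3: append 37 -> window=[13, 18, 37] (not full yet)
step 4: append 22 -> window=[13, 18, 37, 22] -> max=37
step 5: append 33 -> window=[18, 37, 22, 33] -> max=37
step 6: append 48 -> window=[37, 22, 33, 48] -> max=48
step 7: append 22 -> window=[22, 33, 48, 22] -> max=48
step 8: append 53 -> window=[33, 48, 22, 53] -> max=53
step 9: append 3 -> window=[48, 22, 53, 3] -> max=53
step 10: append 58 -> window=[22, 53, 3, 58] -> max=58
step 11: append 32 -> window=[53, 3, 58, 32] -> max=58
step 12: append 39 -> window=[3, 58, 32, 39] -> max=58
step 13: append 18 -> window=[58, 32, 39, 18] -> max=58
Recorded maximums: 37 37 48 48 53 53 58 58 58 58
Changes between consecutive maximums: 3

Answer: 3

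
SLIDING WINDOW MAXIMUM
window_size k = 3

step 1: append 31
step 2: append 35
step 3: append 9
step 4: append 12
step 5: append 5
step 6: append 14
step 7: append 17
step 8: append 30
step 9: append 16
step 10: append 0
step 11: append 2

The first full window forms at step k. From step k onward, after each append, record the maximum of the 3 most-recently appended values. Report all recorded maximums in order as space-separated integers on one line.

step 1: append 31 -> window=[31] (not full yet)
step 2: append 35 -> window=[31, 35] (not full yet)
step 3: append 9 -> window=[31, 35, 9] -> max=35
step 4: append 12 -> window=[35, 9, 12] -> max=35
step 5: append 5 -> window=[9, 12, 5] -> max=12
step 6: append 14 -> window=[12, 5, 14] -> max=14
step 7: append 17 -> window=[5, 14, 17] -> max=17
step 8: append 30 -> window=[14, 17, 30] -> max=30
step 9: append 16 -> window=[17, 30, 16] -> max=30
step 10: append 0 -> window=[30, 16, 0] -> max=30
step 11: append 2 -> window=[16, 0, 2] -> max=16

Answer: 35 35 12 14 17 30 30 30 16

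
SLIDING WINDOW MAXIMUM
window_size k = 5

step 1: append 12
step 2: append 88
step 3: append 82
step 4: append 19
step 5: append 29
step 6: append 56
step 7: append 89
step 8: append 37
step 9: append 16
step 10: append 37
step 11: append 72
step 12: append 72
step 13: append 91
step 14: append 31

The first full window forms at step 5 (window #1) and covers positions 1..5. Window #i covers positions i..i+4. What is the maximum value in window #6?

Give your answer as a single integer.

Answer: 89

Derivation:
step 1: append 12 -> window=[12] (not full yet)
step 2: append 88 -> window=[12, 88] (not full yet)
step 3: append 82 -> window=[12, 88, 82] (not full yet)
step 4: append 19 -> window=[12, 88, 82, 19] (not full yet)
step 5: append 29 -> window=[12, 88, 82, 19, 29] -> max=88
step 6: append 56 -> window=[88, 82, 19, 29, 56] -> max=88
step 7: append 89 -> window=[82, 19, 29, 56, 89] -> max=89
step 8: append 37 -> window=[19, 29, 56, 89, 37] -> max=89
step 9: append 16 -> window=[29, 56, 89, 37, 16] -> max=89
step 10: append 37 -> window=[56, 89, 37, 16, 37] -> max=89
Window #6 max = 89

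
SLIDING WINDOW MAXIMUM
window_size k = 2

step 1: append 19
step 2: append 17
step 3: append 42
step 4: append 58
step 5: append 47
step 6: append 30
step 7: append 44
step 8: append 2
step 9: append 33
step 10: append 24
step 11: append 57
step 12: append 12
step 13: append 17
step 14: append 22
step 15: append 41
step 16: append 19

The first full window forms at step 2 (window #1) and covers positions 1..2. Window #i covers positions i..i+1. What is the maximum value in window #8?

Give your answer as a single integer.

step 1: append 19 -> window=[19] (not full yet)
step 2: append 17 -> window=[19, 17] -> max=19
step 3: append 42 -> window=[17, 42] -> max=42
step 4: append 58 -> window=[42, 58] -> max=58
step 5: append 47 -> window=[58, 47] -> max=58
step 6: append 30 -> window=[47, 30] -> max=47
step 7: append 44 -> window=[30, 44] -> max=44
step 8: append 2 -> window=[44, 2] -> max=44
step 9: append 33 -> window=[2, 33] -> max=33
Window #8 max = 33

Answer: 33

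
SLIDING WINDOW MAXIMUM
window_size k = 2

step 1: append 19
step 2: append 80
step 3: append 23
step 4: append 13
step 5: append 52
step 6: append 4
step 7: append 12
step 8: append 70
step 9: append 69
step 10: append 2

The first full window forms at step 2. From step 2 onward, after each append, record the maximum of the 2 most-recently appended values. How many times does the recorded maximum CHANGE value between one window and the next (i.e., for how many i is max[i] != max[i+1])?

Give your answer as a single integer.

Answer: 5

Derivation:
step 1: append 19 -> window=[19] (not full yet)
step 2: append 80 -> window=[19, 80] -> max=80
step 3: append 23 -> window=[80, 23] -> max=80
step 4: append 13 -> window=[23, 13] -> max=23
step 5: append 52 -> window=[13, 52] -> max=52
step 6: append 4 -> window=[52, 4] -> max=52
step 7: append 12 -> window=[4, 12] -> max=12
step 8: append 70 -> window=[12, 70] -> max=70
step 9: append 69 -> window=[70, 69] -> max=70
step 10: append 2 -> window=[69, 2] -> max=69
Recorded maximums: 80 80 23 52 52 12 70 70 69
Changes between consecutive maximums: 5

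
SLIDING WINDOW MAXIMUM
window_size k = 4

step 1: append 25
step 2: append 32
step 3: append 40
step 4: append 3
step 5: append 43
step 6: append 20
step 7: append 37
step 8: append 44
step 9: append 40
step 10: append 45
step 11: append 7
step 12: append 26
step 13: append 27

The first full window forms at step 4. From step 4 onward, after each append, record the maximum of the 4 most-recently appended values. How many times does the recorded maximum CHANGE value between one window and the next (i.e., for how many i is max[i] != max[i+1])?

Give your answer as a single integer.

Answer: 3

Derivation:
step 1: append 25 -> window=[25] (not full yet)
step 2: append 32 -> window=[25, 32] (not full yet)
step 3: append 40 -> window=[25, 32, 40] (not full yet)
step 4: append 3 -> window=[25, 32, 40, 3] -> max=40
step 5: append 43 -> window=[32, 40, 3, 43] -> max=43
step 6: append 20 -> window=[40, 3, 43, 20] -> max=43
step 7: append 37 -> window=[3, 43, 20, 37] -> max=43
step 8: append 44 -> window=[43, 20, 37, 44] -> max=44
step 9: append 40 -> window=[20, 37, 44, 40] -> max=44
step 10: append 45 -> window=[37, 44, 40, 45] -> max=45
step 11: append 7 -> window=[44, 40, 45, 7] -> max=45
step 12: append 26 -> window=[40, 45, 7, 26] -> max=45
step 13: append 27 -> window=[45, 7, 26, 27] -> max=45
Recorded maximums: 40 43 43 43 44 44 45 45 45 45
Changes between consecutive maximums: 3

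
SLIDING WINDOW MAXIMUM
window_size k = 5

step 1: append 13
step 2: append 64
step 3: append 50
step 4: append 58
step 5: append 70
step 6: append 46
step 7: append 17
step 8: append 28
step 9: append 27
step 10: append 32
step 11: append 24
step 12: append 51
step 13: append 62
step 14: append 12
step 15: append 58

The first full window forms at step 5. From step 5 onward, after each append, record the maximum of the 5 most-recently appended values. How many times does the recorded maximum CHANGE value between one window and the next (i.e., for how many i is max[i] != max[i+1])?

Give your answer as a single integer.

Answer: 4

Derivation:
step 1: append 13 -> window=[13] (not full yet)
step 2: append 64 -> window=[13, 64] (not full yet)
step 3: append 50 -> window=[13, 64, 50] (not full yet)
step 4: append 58 -> window=[13, 64, 50, 58] (not full yet)
step 5: append 70 -> window=[13, 64, 50, 58, 70] -> max=70
step 6: append 46 -> window=[64, 50, 58, 70, 46] -> max=70
step 7: append 17 -> window=[50, 58, 70, 46, 17] -> max=70
step 8: append 28 -> window=[58, 70, 46, 17, 28] -> max=70
step 9: append 27 -> window=[70, 46, 17, 28, 27] -> max=70
step 10: append 32 -> window=[46, 17, 28, 27, 32] -> max=46
step 11: append 24 -> window=[17, 28, 27, 32, 24] -> max=32
step 12: append 51 -> window=[28, 27, 32, 24, 51] -> max=51
step 13: append 62 -> window=[27, 32, 24, 51, 62] -> max=62
step 14: append 12 -> window=[32, 24, 51, 62, 12] -> max=62
step 15: append 58 -> window=[24, 51, 62, 12, 58] -> max=62
Recorded maximums: 70 70 70 70 70 46 32 51 62 62 62
Changes between consecutive maximums: 4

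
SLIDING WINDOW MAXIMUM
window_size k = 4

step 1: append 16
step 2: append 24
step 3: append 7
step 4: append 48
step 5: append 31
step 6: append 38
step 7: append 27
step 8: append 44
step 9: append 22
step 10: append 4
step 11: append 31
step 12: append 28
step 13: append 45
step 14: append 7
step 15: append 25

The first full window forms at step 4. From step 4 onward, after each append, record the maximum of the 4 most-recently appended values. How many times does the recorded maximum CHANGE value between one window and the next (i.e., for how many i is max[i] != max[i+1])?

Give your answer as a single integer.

step 1: append 16 -> window=[16] (not full yet)
step 2: append 24 -> window=[16, 24] (not full yet)
step 3: append 7 -> window=[16, 24, 7] (not full yet)
step 4: append 48 -> window=[16, 24, 7, 48] -> max=48
step 5: append 31 -> window=[24, 7, 48, 31] -> max=48
step 6: append 38 -> window=[7, 48, 31, 38] -> max=48
step 7: append 27 -> window=[48, 31, 38, 27] -> max=48
step 8: append 44 -> window=[31, 38, 27, 44] -> max=44
step 9: append 22 -> window=[38, 27, 44, 22] -> max=44
step 10: append 4 -> window=[27, 44, 22, 4] -> max=44
step 11: append 31 -> window=[44, 22, 4, 31] -> max=44
step 12: append 28 -> window=[22, 4, 31, 28] -> max=31
step 13: append 45 -> window=[4, 31, 28, 45] -> max=45
step 14: append 7 -> window=[31, 28, 45, 7] -> max=45
step 15: append 25 -> window=[28, 45, 7, 25] -> max=45
Recorded maximums: 48 48 48 48 44 44 44 44 31 45 45 45
Changes between consecutive maximums: 3

Answer: 3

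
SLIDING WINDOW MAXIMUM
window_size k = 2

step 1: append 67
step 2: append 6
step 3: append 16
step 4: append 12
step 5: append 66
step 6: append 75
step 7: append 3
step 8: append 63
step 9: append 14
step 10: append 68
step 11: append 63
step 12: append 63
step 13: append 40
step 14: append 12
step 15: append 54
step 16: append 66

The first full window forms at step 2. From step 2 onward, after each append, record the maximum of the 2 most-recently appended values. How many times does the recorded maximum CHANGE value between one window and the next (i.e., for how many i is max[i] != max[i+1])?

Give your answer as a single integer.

Answer: 9

Derivation:
step 1: append 67 -> window=[67] (not full yet)
step 2: append 6 -> window=[67, 6] -> max=67
step 3: append 16 -> window=[6, 16] -> max=16
step 4: append 12 -> window=[16, 12] -> max=16
step 5: append 66 -> window=[12, 66] -> max=66
step 6: append 75 -> window=[66, 75] -> max=75
step 7: append 3 -> window=[75, 3] -> max=75
step 8: append 63 -> window=[3, 63] -> max=63
step 9: append 14 -> window=[63, 14] -> max=63
step 10: append 68 -> window=[14, 68] -> max=68
step 11: append 63 -> window=[68, 63] -> max=68
step 12: append 63 -> window=[63, 63] -> max=63
step 13: append 40 -> window=[63, 40] -> max=63
step 14: append 12 -> window=[40, 12] -> max=40
step 15: append 54 -> window=[12, 54] -> max=54
step 16: append 66 -> window=[54, 66] -> max=66
Recorded maximums: 67 16 16 66 75 75 63 63 68 68 63 63 40 54 66
Changes between consecutive maximums: 9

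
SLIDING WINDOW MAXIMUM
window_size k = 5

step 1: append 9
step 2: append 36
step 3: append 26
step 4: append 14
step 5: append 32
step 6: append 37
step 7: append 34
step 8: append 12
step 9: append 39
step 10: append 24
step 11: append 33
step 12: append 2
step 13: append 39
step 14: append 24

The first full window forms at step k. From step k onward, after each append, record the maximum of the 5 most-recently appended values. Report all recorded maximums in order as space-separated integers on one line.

step 1: append 9 -> window=[9] (not full yet)
step 2: append 36 -> window=[9, 36] (not full yet)
step 3: append 26 -> window=[9, 36, 26] (not full yet)
step 4: append 14 -> window=[9, 36, 26, 14] (not full yet)
step 5: append 32 -> window=[9, 36, 26, 14, 32] -> max=36
step 6: append 37 -> window=[36, 26, 14, 32, 37] -> max=37
step 7: append 34 -> window=[26, 14, 32, 37, 34] -> max=37
step 8: append 12 -> window=[14, 32, 37, 34, 12] -> max=37
step 9: append 39 -> window=[32, 37, 34, 12, 39] -> max=39
step 10: append 24 -> window=[37, 34, 12, 39, 24] -> max=39
step 11: append 33 -> window=[34, 12, 39, 24, 33] -> max=39
step 12: append 2 -> window=[12, 39, 24, 33, 2] -> max=39
step 13: append 39 -> window=[39, 24, 33, 2, 39] -> max=39
step 14: append 24 -> window=[24, 33, 2, 39, 24] -> max=39

Answer: 36 37 37 37 39 39 39 39 39 39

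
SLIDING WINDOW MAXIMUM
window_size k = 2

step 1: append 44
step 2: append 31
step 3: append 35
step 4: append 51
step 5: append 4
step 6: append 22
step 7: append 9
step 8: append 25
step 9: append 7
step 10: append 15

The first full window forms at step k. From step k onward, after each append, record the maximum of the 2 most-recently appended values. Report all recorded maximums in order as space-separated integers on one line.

Answer: 44 35 51 51 22 22 25 25 15

Derivation:
step 1: append 44 -> window=[44] (not full yet)
step 2: append 31 -> window=[44, 31] -> max=44
step 3: append 35 -> window=[31, 35] -> max=35
step 4: append 51 -> window=[35, 51] -> max=51
step 5: append 4 -> window=[51, 4] -> max=51
step 6: append 22 -> window=[4, 22] -> max=22
step 7: append 9 -> window=[22, 9] -> max=22
step 8: append 25 -> window=[9, 25] -> max=25
step 9: append 7 -> window=[25, 7] -> max=25
step 10: append 15 -> window=[7, 15] -> max=15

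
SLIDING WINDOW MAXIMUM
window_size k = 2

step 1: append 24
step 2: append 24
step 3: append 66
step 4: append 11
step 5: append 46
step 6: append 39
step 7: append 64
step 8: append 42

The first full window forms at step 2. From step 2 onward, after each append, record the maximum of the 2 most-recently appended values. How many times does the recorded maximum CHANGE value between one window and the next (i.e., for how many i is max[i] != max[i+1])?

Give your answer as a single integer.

step 1: append 24 -> window=[24] (not full yet)
step 2: append 24 -> window=[24, 24] -> max=24
step 3: append 66 -> window=[24, 66] -> max=66
step 4: append 11 -> window=[66, 11] -> max=66
step 5: append 46 -> window=[11, 46] -> max=46
step 6: append 39 -> window=[46, 39] -> max=46
step 7: append 64 -> window=[39, 64] -> max=64
step 8: append 42 -> window=[64, 42] -> max=64
Recorded maximums: 24 66 66 46 46 64 64
Changes between consecutive maximums: 3

Answer: 3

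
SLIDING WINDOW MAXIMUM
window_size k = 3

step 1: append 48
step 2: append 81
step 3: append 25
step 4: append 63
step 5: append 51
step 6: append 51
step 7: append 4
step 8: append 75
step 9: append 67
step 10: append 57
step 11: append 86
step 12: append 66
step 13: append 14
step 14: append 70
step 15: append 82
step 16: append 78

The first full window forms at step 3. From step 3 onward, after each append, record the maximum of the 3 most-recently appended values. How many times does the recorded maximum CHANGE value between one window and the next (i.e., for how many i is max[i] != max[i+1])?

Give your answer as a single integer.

Answer: 6

Derivation:
step 1: append 48 -> window=[48] (not full yet)
step 2: append 81 -> window=[48, 81] (not full yet)
step 3: append 25 -> window=[48, 81, 25] -> max=81
step 4: append 63 -> window=[81, 25, 63] -> max=81
step 5: append 51 -> window=[25, 63, 51] -> max=63
step 6: append 51 -> window=[63, 51, 51] -> max=63
step 7: append 4 -> window=[51, 51, 4] -> max=51
step 8: append 75 -> window=[51, 4, 75] -> max=75
step 9: append 67 -> window=[4, 75, 67] -> max=75
step 10: append 57 -> window=[75, 67, 57] -> max=75
step 11: append 86 -> window=[67, 57, 86] -> max=86
step 12: append 66 -> window=[57, 86, 66] -> max=86
step 13: append 14 -> window=[86, 66, 14] -> max=86
step 14: append 70 -> window=[66, 14, 70] -> max=70
step 15: append 82 -> window=[14, 70, 82] -> max=82
step 16: append 78 -> window=[70, 82, 78] -> max=82
Recorded maximums: 81 81 63 63 51 75 75 75 86 86 86 70 82 82
Changes between consecutive maximums: 6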